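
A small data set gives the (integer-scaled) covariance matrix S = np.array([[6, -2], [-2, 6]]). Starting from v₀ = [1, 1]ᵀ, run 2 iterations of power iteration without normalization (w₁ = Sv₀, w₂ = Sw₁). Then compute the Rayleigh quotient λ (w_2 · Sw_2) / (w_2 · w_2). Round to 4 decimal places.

λ ≈ 4.0000

w1 = Sv₀ = (6·1 + (-2)·1; (-2)·1 + 6·1) = (4, 4)
w2 = Sw1 = (6·4 + (-2)·4; (-2)·4 + 6·4) = (16, 16)
Sw2 = (64, 64)
w2·Sw2 = 16·64 + 16·64 = 2048; w2·w2 = 16·16 + 16·16 = 512
λ ≈ 2048/512 = 4.0000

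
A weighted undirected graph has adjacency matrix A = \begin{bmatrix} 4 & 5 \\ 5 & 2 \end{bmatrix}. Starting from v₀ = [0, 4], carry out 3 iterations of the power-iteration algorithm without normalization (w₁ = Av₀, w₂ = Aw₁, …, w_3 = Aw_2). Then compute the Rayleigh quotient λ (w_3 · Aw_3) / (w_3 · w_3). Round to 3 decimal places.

w1 = Av₀ = (4·0 + 5·4; 5·0 + 2·4) = (20, 8)
w2 = Aw1 = (4·20 + 5·8; 5·20 + 2·8) = (120, 116)
w3 = Aw2 = (1060, 832)
Aw3 = (8400, 6964)
w3·Aw3 = 1060·8400 + 832·6964 = 14698048; w3·w3 = 1060·1060 + 832·832 = 1815824
λ ≈ 14698048/1815824 = 8.094

8.094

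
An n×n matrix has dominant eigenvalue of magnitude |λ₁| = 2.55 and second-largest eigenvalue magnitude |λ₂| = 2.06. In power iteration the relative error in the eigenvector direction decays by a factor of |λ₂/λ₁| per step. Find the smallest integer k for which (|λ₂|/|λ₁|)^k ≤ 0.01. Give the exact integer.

22

|λ₂/λ₁| = 2.06/2.55 = 0.80784
Need k ≥ ln(0.01) / ln(0.80784) = -4.6052 / -0.2134 ≈ 21.581
Smallest integer k satisfying the bound: 22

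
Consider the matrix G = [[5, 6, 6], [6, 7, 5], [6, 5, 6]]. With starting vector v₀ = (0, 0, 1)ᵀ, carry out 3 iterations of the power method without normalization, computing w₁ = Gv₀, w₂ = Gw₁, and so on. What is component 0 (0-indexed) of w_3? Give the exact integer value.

1668

w1 = Gv₀ = (5·0 + 6·0 + 6·1; 6·0 + 7·0 + 5·1; 6·0 + 5·0 + 6·1) = (6, 5, 6)
w2 = Gw1 = (5·6 + 6·5 + 6·6; 6·6 + 7·5 + 5·6; 6·6 + 5·5 + 6·6) = (96, 101, 97)
w3 = Gw2 = (1668, 1768, 1663)
The requested component of w3 is 1668.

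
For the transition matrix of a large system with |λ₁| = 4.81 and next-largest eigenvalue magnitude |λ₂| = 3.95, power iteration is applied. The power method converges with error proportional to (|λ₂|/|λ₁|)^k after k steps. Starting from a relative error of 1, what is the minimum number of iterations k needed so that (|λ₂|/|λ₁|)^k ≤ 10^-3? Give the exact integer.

36

|λ₂/λ₁| = 3.95/4.81 = 0.82121
Need k ≥ ln(10^-3) / ln(0.82121) = -6.9078 / -0.1970 ≈ 35.068
Smallest integer k satisfying the bound: 36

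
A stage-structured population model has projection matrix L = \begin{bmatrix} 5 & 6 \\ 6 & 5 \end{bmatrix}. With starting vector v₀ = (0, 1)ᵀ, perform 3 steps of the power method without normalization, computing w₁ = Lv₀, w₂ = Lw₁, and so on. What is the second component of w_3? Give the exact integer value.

665

w1 = Lv₀ = (6, 5)
w2 = Lw1 = (60, 61)
w3 = Lw2 = (666, 665)
The requested component of w3 is 665.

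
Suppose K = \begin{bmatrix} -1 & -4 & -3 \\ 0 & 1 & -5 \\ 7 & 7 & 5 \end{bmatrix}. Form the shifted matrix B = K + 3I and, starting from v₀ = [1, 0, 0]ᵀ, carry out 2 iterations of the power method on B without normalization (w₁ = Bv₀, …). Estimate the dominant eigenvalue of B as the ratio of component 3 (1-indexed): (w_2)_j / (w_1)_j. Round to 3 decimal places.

B = K + 3I has rows (2, -4, -3); (0, 4, -5); (7, 7, 8)
w1 = Bv₀ = (2·1 + (-4)·0 + (-3)·0; 0·1 + 4·0 + (-5)·0; 7·1 + 7·0 + 8·0) = (2, 0, 7)
w2 = Bw1 = (2·2 + (-4)·0 + (-3)·7; 0·2 + 4·0 + (-5)·7; 7·2 + 7·0 + 8·7) = (-17, -35, 70)
Ratio: 70/7 = 10.000

μ ≈ 10.000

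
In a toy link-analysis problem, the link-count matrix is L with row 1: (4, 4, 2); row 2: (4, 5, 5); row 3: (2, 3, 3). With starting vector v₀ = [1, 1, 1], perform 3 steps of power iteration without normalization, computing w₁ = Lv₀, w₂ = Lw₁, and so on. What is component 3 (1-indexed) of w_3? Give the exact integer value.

932

w1 = Lv₀ = (4·1 + 4·1 + 2·1; 4·1 + 5·1 + 5·1; 2·1 + 3·1 + 3·1) = (10, 14, 8)
w2 = Lw1 = (4·10 + 4·14 + 2·8; 4·10 + 5·14 + 5·8; 2·10 + 3·14 + 3·8) = (112, 150, 86)
w3 = Lw2 = (1220, 1628, 932)
The requested component of w3 is 932.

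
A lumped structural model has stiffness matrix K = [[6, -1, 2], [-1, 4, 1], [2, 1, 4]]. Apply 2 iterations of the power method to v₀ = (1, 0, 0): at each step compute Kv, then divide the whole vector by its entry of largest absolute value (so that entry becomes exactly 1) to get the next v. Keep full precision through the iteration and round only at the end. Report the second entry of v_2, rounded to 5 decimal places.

Kv0 = (6.000000, -1.000000, 2.000000); divide by 6.000000 → v1 = (1.000000, -0.166667, 0.333333)
Kv1 = (6.833333, -1.333333, 3.166667); divide by 6.833333 → v2 = (1.000000, -0.195122, 0.463415)
Requested entry of v2: -8/41 = -0.19512

-0.19512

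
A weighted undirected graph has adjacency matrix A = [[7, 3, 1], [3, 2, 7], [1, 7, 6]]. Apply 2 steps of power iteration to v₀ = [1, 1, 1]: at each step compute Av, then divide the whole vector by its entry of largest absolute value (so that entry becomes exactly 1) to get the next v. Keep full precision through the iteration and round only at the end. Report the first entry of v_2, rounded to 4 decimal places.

Av0 = (11.00000, 12.00000, 14.00000); divide by 14.00000 → v1 = (0.78571, 0.85714, 1.00000)
Av1 = (9.07143, 11.07143, 12.78571); divide by 12.78571 → v2 = (0.70950, 0.86592, 1.00000)
Requested entry of v2: 127/179 = 0.7095

0.7095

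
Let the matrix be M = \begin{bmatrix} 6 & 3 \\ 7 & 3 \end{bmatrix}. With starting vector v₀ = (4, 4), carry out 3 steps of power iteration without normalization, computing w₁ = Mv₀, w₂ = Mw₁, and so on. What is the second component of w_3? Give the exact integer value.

w1 = Mv₀ = (6·4 + 3·4; 7·4 + 3·4) = (36, 40)
w2 = Mw1 = (6·36 + 3·40; 7·36 + 3·40) = (336, 372)
w3 = Mw2 = (3132, 3468)
The requested component of w3 is 3468.

3468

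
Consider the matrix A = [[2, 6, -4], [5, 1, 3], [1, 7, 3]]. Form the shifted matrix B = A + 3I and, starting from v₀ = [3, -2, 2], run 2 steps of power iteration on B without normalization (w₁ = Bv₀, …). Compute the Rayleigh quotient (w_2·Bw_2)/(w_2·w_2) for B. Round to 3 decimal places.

B = A + 3I has rows (5, 6, -4); (5, 4, 3); (1, 7, 6)
w1 = Bv₀ = (5·3 + 6·(-2) + (-4)·2; 5·3 + 4·(-2) + 3·2; 1·3 + 7·(-2) + 6·2) = (-5, 13, 1)
w2 = Bw1 = (5·(-5) + 6·13 + (-4)·1; 5·(-5) + 4·13 + 3·1; 1·(-5) + 7·13 + 6·1) = (49, 30, 92)
Bw2 = (57, 641, 811)
w2·Bw2 = 96635; w2·w2 = 11765; μ ≈ 96635/11765 = 8.214

μ ≈ 8.214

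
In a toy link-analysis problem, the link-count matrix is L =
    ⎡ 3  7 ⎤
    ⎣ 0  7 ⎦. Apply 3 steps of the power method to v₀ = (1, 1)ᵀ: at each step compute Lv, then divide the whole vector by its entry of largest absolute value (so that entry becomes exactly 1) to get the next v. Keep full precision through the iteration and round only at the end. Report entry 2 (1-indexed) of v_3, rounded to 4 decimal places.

0.5914

Lv0 = (10.00000, 7.00000); divide by 10.00000 → v1 = (1.00000, 0.70000)
Lv1 = (7.90000, 4.90000); divide by 7.90000 → v2 = (1.00000, 0.62025)
Lv2 = (7.34177, 4.34177); divide by 7.34177 → v3 = (1.00000, 0.59138)
Requested entry of v3: 343/580 = 0.5914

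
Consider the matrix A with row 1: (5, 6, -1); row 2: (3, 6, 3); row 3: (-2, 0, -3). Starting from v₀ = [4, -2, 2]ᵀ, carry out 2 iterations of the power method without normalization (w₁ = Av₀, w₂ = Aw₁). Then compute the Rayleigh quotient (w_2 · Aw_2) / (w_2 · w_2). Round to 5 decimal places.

w1 = Av₀ = (6, 6, -14)
w2 = Aw1 = (80, 12, 30)
Aw2 = (442, 402, -250)
w2·Aw2 = 80·442 + 12·402 + 30·(-250) = 32684; w2·w2 = 80·80 + 12·12 + 30·30 = 7444
λ ≈ 32684/7444 = 4.39065

λ ≈ 4.39065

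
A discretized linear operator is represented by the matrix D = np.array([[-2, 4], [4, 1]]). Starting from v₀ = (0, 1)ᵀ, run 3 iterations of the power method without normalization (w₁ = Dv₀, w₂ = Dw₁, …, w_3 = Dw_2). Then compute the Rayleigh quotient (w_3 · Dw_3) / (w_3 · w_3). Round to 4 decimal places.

-1.8942

w1 = Dv₀ = ((-2)·0 + 4·1; 4·0 + 1·1) = (4, 1)
w2 = Dw1 = ((-2)·4 + 4·1; 4·4 + 1·1) = (-4, 17)
w3 = Dw2 = (76, 1)
Dw3 = (-148, 305)
w3·Dw3 = 76·(-148) + 1·305 = -10943; w3·w3 = 76·76 + 1·1 = 5777
λ ≈ -10943/5777 = -1.8942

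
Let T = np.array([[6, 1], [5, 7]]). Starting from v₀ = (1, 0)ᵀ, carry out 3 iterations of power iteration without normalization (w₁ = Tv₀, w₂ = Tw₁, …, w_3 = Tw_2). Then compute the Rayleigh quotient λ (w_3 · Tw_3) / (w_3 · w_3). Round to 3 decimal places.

λ ≈ 9.132

w1 = Tv₀ = (6·1 + 1·0; 5·1 + 7·0) = (6, 5)
w2 = Tw1 = (6·6 + 1·5; 5·6 + 7·5) = (41, 65)
w3 = Tw2 = (311, 660)
Tw3 = (2526, 6175)
w3·Tw3 = 311·2526 + 660·6175 = 4861086; w3·w3 = 311·311 + 660·660 = 532321
λ ≈ 4861086/532321 = 9.132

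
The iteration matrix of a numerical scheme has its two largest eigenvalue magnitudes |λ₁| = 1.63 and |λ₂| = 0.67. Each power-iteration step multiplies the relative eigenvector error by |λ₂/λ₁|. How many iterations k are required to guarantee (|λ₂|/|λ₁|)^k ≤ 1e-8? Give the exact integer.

21

|λ₂/λ₁| = 0.67/1.63 = 0.41104
Need k ≥ ln(1e-8) / ln(0.41104) = -18.4207 / -0.8891 ≈ 20.719
Smallest integer k satisfying the bound: 21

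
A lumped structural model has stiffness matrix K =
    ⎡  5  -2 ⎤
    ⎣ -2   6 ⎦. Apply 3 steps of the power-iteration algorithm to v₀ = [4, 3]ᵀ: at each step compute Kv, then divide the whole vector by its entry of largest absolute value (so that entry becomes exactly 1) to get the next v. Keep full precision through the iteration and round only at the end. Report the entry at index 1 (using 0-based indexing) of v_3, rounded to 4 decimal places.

0.4946

Kv0 = (14.00000, 10.00000); divide by 14.00000 → v1 = (1.00000, 0.71429)
Kv1 = (3.57143, 2.28571); divide by 3.57143 → v2 = (1.00000, 0.64000)
Kv2 = (3.72000, 1.84000); divide by 3.72000 → v3 = (1.00000, 0.49462)
Requested entry of v3: 92/186 = 0.4946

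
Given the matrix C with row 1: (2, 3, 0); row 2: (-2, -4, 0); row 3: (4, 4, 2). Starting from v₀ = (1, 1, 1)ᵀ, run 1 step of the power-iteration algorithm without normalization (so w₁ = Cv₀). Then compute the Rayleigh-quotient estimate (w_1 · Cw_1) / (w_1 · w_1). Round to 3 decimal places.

w1 = Cv₀ = (2·1 + 3·1 + 0·1; (-2)·1 + (-4)·1 + 0·1; 4·1 + 4·1 + 2·1) = (5, -6, 10)
Cw1 = (-8, 14, 16)
w1·Cw1 = 5·(-8) + (-6)·14 + 10·16 = 36; w1·w1 = 5·5 + (-6)·(-6) + 10·10 = 161
λ ≈ 36/161 = 0.224

0.224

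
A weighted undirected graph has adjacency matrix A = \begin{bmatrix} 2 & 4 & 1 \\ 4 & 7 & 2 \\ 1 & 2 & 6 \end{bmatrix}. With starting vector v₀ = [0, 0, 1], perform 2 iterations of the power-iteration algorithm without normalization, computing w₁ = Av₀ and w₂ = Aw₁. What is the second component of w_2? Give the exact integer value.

30

w1 = Av₀ = (2·0 + 4·0 + 1·1; 4·0 + 7·0 + 2·1; 1·0 + 2·0 + 6·1) = (1, 2, 6)
w2 = Aw1 = (2·1 + 4·2 + 1·6; 4·1 + 7·2 + 2·6; 1·1 + 2·2 + 6·6) = (16, 30, 41)
The requested component of w2 is 30.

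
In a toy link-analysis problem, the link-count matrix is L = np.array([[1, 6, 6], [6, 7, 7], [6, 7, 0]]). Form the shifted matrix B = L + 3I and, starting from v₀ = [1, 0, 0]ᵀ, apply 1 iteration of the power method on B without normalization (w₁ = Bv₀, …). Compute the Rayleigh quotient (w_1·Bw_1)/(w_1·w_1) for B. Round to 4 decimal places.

μ ≈ 18.3182

B = L + 3I has rows (4, 6, 6); (6, 10, 7); (6, 7, 3)
w1 = Bv₀ = (4·1 + 6·0 + 6·0; 6·1 + 10·0 + 7·0; 6·1 + 7·0 + 3·0) = (4, 6, 6)
Bw1 = (88, 126, 84)
w1·Bw1 = 1612; w1·w1 = 88; μ ≈ 1612/88 = 18.3182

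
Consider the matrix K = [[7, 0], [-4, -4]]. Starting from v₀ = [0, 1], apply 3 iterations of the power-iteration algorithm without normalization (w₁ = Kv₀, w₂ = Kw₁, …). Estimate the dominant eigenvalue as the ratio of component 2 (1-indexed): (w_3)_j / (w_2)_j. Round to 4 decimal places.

w1 = Kv₀ = (7·0 + 0·1; (-4)·0 + (-4)·1) = (0, -4)
w2 = Kw1 = (7·0 + 0·(-4); (-4)·0 + (-4)·(-4)) = (0, 16)
w3 = Kw2 = (0, -64)
Ratio at component: -64 / 16 = -4.0000

-4.0000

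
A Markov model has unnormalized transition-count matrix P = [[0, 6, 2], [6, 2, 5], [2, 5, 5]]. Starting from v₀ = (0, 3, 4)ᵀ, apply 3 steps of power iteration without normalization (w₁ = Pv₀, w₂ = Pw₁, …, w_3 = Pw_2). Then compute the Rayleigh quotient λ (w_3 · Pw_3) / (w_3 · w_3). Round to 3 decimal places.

w1 = Pv₀ = (26, 26, 35)
w2 = Pw1 = (226, 383, 357)
w3 = Pw2 = (3012, 3907, 4152)
Pw3 = (31746, 46646, 46319)
w3·Pw3 = 3012·31746 + 3907·46646 + 4152·46319 = 470181362; w3·w3 = 3012·3012 + 3907·3907 + 4152·4152 = 41575897
λ ≈ 470181362/41575897 = 11.309

λ ≈ 11.309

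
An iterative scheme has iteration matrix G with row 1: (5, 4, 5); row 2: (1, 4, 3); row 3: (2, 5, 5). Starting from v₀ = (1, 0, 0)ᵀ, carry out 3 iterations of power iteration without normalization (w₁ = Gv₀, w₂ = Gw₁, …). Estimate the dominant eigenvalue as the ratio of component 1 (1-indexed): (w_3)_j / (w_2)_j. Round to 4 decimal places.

w1 = Gv₀ = (5, 1, 2)
w2 = Gw1 = (39, 15, 25)
w3 = Gw2 = (380, 174, 278)
Ratio at component: 380 / 39 = 9.7436

9.7436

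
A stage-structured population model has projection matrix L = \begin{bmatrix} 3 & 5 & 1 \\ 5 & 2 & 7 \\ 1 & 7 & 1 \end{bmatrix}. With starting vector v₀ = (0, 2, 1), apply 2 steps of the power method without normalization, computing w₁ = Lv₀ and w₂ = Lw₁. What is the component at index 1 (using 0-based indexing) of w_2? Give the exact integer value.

182

w1 = Lv₀ = (11, 11, 15)
w2 = Lw1 = (103, 182, 103)
The requested component of w2 is 182.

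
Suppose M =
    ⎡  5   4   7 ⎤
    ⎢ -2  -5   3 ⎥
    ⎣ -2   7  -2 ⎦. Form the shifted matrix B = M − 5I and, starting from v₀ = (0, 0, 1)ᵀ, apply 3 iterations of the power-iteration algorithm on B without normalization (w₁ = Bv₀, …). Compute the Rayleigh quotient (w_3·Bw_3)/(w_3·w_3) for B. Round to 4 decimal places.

B = M − 5I has rows (0, 4, 7); (-2, -10, 3); (-2, 7, -7)
w1 = Bv₀ = (0·0 + 4·0 + 7·1; (-2)·0 + (-10)·0 + 3·1; (-2)·0 + 7·0 + (-7)·1) = (7, 3, -7)
w2 = Bw1 = (0·7 + 4·3 + 7·(-7); (-2)·7 + (-10)·3 + 3·(-7); (-2)·7 + 7·3 + (-7)·(-7)) = (-37, -65, 56)
w3 = Bw2 = (132, 892, -773)
Bw3 = (-1843, -11503, 11391)
w3·Bw3 = -19309195; w3·w3 = 1410617; μ ≈ -19309195/1410617 = -13.6885

-13.6885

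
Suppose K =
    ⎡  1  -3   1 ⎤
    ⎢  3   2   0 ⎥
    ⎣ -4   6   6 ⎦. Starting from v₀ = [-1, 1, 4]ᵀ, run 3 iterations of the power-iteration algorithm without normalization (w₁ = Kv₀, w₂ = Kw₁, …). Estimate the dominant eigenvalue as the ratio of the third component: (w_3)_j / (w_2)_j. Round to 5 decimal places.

5.19192

w1 = Kv₀ = (1·(-1) + (-3)·1 + 1·4; 3·(-1) + 2·1 + 0·4; (-4)·(-1) + 6·1 + 6·4) = (0, -1, 34)
w2 = Kw1 = (1·0 + (-3)·(-1) + 1·34; 3·0 + 2·(-1) + 0·34; (-4)·0 + 6·(-1) + 6·34) = (37, -2, 198)
w3 = Kw2 = (241, 107, 1028)
Ratio at component: 1028 / 198 = 5.19192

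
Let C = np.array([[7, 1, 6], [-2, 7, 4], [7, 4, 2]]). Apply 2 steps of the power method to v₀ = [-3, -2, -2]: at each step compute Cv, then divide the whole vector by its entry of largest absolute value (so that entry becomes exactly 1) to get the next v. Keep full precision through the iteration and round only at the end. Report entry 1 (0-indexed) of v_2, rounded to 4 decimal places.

Cv0 = (-35.00000, -16.00000, -33.00000); divide by -35.00000 → v1 = (1.00000, 0.45714, 0.94286)
Cv1 = (13.11429, 4.97143, 10.71429); divide by 13.11429 → v2 = (1.00000, 0.37908, 0.81699)
Requested entry of v2: -174/-459 = 0.3791

0.3791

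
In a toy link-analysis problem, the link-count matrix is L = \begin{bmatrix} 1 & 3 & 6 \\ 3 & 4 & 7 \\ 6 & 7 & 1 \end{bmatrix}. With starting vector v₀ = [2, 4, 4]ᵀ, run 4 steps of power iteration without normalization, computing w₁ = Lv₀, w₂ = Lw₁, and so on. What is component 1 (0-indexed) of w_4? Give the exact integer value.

104758

w1 = Lv₀ = (1·2 + 3·4 + 6·4; 3·2 + 4·4 + 7·4; 6·2 + 7·4 + 1·4) = (38, 50, 44)
w2 = Lw1 = (1·38 + 3·50 + 6·44; 3·38 + 4·50 + 7·44; 6·38 + 7·50 + 1·44) = (452, 622, 622)
w3 = Lw2 = (6050, 8198, 7688)
w4 = Lw3 = (76772, 104758, 101374)
The requested component of w4 is 104758.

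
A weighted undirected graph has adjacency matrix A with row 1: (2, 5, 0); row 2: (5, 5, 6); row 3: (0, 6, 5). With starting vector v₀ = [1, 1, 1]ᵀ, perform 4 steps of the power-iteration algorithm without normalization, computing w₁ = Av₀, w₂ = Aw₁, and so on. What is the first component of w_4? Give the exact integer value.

13591

w1 = Av₀ = (2·1 + 5·1 + 0·1; 5·1 + 5·1 + 6·1; 0·1 + 6·1 + 5·1) = (7, 16, 11)
w2 = Aw1 = (2·7 + 5·16 + 0·11; 5·7 + 5·16 + 6·11; 0·7 + 6·16 + 5·11) = (94, 181, 151)
w3 = Aw2 = (1093, 2281, 1841)
w4 = Aw3 = (13591, 27916, 22891)
The requested component of w4 is 13591.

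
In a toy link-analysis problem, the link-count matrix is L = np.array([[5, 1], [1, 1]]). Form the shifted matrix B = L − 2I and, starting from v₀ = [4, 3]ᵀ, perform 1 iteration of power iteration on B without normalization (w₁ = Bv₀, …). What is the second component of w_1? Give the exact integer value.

B = L − 2I has rows (3, 1); (1, -1)
w1 = Bv₀ = (3·4 + 1·3; 1·4 + (-1)·3) = (15, 1)
Requested component of w1: 1

1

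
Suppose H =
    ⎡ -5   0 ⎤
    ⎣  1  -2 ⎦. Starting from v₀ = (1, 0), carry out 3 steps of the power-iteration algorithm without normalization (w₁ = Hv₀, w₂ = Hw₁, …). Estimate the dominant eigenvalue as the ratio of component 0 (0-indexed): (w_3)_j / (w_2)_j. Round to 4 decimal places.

w1 = Hv₀ = (-5, 1)
w2 = Hw1 = (25, -7)
w3 = Hw2 = (-125, 39)
Ratio at component: -125 / 25 = -5.0000

-5.0000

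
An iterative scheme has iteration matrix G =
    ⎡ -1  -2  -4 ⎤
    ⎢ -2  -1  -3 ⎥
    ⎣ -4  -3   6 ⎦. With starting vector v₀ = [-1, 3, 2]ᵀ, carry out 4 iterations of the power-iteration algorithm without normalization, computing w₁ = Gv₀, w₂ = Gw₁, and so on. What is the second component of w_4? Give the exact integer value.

-653

w1 = Gv₀ = ((-1)·(-1) + (-2)·3 + (-4)·2; (-2)·(-1) + (-1)·3 + (-3)·2; (-4)·(-1) + (-3)·3 + 6·2) = (-13, -7, 7)
w2 = Gw1 = ((-1)·(-13) + (-2)·(-7) + (-4)·7; (-2)·(-13) + (-1)·(-7) + (-3)·7; (-4)·(-13) + (-3)·(-7) + 6·7) = (-1, 12, 115)
w3 = Gw2 = (-483, -355, 658)
w4 = Gw3 = (-1439, -653, 6945)
The requested component of w4 is -653.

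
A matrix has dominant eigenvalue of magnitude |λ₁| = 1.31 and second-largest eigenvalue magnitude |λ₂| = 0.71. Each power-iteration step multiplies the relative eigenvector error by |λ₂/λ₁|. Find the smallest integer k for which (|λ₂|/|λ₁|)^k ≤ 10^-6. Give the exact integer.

|λ₂/λ₁| = 0.71/1.31 = 0.54198
Need k ≥ ln(10^-6) / ln(0.54198) = -13.8155 / -0.6125 ≈ 22.555
Smallest integer k satisfying the bound: 23

23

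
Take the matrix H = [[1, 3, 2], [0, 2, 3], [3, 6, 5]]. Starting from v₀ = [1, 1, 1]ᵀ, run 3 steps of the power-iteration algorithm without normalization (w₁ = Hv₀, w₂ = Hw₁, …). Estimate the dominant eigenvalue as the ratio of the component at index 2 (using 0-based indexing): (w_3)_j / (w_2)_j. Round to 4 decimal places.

w1 = Hv₀ = (6, 5, 14)
w2 = Hw1 = (49, 52, 118)
w3 = Hw2 = (441, 458, 1049)
Ratio at component: 1049 / 118 = 8.8898

λ ≈ 8.8898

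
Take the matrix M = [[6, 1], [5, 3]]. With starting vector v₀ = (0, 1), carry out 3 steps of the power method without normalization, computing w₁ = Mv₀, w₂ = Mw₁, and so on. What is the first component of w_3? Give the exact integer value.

w1 = Mv₀ = (1, 3)
w2 = Mw1 = (9, 14)
w3 = Mw2 = (68, 87)
The requested component of w3 is 68.

68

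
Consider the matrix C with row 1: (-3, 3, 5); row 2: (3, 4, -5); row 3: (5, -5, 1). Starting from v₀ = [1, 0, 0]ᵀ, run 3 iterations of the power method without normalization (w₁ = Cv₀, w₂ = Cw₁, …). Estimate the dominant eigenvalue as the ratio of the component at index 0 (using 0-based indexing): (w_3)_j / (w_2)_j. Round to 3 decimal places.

w1 = Cv₀ = ((-3)·1 + 3·0 + 5·0; 3·1 + 4·0 + (-5)·0; 5·1 + (-5)·0 + 1·0) = (-3, 3, 5)
w2 = Cw1 = ((-3)·(-3) + 3·3 + 5·5; 3·(-3) + 4·3 + (-5)·5; 5·(-3) + (-5)·3 + 1·5) = (43, -22, -25)
w3 = Cw2 = (-320, 166, 300)
Ratio at component: -320 / 43 = -7.442

λ ≈ -7.442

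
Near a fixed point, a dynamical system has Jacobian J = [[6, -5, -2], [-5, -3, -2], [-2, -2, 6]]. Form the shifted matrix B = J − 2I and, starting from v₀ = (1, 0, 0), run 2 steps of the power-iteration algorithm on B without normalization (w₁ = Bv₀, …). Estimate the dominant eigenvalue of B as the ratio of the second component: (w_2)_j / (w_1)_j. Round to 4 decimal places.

μ ≈ -1.8000

B = J − 2I has rows (4, -5, -2); (-5, -5, -2); (-2, -2, 4)
w1 = Bv₀ = (4·1 + (-5)·0 + (-2)·0; (-5)·1 + (-5)·0 + (-2)·0; (-2)·1 + (-2)·0 + 4·0) = (4, -5, -2)
w2 = Bw1 = (4·4 + (-5)·(-5) + (-2)·(-2); (-5)·4 + (-5)·(-5) + (-2)·(-2); (-2)·4 + (-2)·(-5) + 4·(-2)) = (45, 9, -6)
Ratio: 9/-5 = -1.8000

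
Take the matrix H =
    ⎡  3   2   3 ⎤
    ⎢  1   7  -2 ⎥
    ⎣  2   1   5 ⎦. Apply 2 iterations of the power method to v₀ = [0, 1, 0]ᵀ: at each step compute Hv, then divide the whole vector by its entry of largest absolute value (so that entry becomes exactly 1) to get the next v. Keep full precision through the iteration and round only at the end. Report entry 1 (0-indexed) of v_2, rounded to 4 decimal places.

1.0000

Hv0 = (2.00000, 7.00000, 1.00000); divide by 7.00000 → v1 = (0.28571, 1.00000, 0.14286)
Hv1 = (3.28571, 7.00000, 2.28571); divide by 7.00000 → v2 = (0.46939, 1.00000, 0.32653)
Requested entry of v2: 49/49 = 1.0000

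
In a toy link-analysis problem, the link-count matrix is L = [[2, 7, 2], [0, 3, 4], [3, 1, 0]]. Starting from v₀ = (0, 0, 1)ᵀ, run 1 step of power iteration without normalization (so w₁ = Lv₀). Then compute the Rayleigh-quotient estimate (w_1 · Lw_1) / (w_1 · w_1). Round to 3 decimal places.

w1 = Lv₀ = (2·0 + 7·0 + 2·1; 0·0 + 3·0 + 4·1; 3·0 + 1·0 + 0·1) = (2, 4, 0)
Lw1 = (32, 12, 10)
w1·Lw1 = 2·32 + 4·12 + 0·10 = 112; w1·w1 = 2·2 + 4·4 + 0·0 = 20
λ ≈ 112/20 = 5.600

5.600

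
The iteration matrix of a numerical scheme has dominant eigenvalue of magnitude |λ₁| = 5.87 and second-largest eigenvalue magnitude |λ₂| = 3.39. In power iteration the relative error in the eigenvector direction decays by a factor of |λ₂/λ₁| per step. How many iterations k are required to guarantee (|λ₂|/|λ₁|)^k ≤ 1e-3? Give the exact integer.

13

|λ₂/λ₁| = 3.39/5.87 = 0.57751
Need k ≥ ln(1e-3) / ln(0.57751) = -6.9078 / -0.5490 ≈ 12.582
Smallest integer k satisfying the bound: 13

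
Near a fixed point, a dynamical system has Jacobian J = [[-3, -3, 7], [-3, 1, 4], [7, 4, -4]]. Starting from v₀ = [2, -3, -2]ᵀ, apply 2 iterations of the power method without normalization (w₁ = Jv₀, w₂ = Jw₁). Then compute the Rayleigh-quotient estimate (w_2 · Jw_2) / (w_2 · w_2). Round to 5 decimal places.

w1 = Jv₀ = ((-3)·2 + (-3)·(-3) + 7·(-2); (-3)·2 + 1·(-3) + 4·(-2); 7·2 + 4·(-3) + (-4)·(-2)) = (-11, -17, 10)
w2 = Jw1 = ((-3)·(-11) + (-3)·(-17) + 7·10; (-3)·(-11) + 1·(-17) + 4·10; 7·(-11) + 4·(-17) + (-4)·10) = (154, 56, -185)
Jw2 = (-1925, -1146, 2042)
w2·Jw2 = 154·(-1925) + 56·(-1146) + (-185)·2042 = -738396; w2·w2 = 154·154 + 56·56 + (-185)·(-185) = 61077
λ ≈ -738396/61077 = -12.08959

λ ≈ -12.08959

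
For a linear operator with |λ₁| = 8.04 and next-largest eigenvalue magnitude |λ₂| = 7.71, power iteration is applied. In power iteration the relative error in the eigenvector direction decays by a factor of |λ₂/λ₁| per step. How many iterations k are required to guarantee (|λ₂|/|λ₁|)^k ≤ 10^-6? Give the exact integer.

|λ₂/λ₁| = 7.71/8.04 = 0.95896
Need k ≥ ln(10^-6) / ln(0.95896) = -13.8155 / -0.0419 ≈ 329.640
Smallest integer k satisfying the bound: 330

330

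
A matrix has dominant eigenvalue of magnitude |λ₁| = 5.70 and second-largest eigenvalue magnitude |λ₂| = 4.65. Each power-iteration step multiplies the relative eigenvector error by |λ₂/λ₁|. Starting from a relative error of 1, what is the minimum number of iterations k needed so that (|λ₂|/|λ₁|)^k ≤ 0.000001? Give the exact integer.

68

|λ₂/λ₁| = 4.65/5.70 = 0.81579
Need k ≥ ln(0.000001) / ln(0.81579) = -13.8155 / -0.2036 ≈ 67.856
Smallest integer k satisfying the bound: 68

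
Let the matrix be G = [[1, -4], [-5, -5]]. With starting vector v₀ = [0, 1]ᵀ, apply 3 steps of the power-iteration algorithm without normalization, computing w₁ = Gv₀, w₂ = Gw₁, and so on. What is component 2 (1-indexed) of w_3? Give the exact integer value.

-305

w1 = Gv₀ = (1·0 + (-4)·1; (-5)·0 + (-5)·1) = (-4, -5)
w2 = Gw1 = (1·(-4) + (-4)·(-5); (-5)·(-4) + (-5)·(-5)) = (16, 45)
w3 = Gw2 = (-164, -305)
The requested component of w3 is -305.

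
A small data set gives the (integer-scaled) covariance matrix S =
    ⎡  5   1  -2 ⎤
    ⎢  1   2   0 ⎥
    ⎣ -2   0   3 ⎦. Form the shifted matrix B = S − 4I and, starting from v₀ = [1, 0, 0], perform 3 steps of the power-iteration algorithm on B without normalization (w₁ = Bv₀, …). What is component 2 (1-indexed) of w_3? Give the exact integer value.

B = S − 4I has rows (1, 1, -2); (1, -2, 0); (-2, 0, -1)
w1 = Bv₀ = (1, 1, -2)
w2 = Bw1 = (6, -1, 0)
w3 = Bw2 = (5, 8, -12)
Requested component of w3: 8

8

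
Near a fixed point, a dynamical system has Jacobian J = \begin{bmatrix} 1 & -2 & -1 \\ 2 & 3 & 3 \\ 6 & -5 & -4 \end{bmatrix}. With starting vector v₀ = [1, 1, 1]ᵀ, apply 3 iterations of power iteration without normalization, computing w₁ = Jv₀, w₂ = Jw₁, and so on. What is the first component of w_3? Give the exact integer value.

w1 = Jv₀ = (-2, 8, -3)
w2 = Jw1 = (-15, 11, -40)
w3 = Jw2 = (3, -117, 15)
The requested component of w3 is 3.

3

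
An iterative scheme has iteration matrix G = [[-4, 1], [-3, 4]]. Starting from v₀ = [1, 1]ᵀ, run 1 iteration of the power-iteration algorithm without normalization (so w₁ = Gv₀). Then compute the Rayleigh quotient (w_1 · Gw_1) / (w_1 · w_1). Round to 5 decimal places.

w1 = Gv₀ = ((-4)·1 + 1·1; (-3)·1 + 4·1) = (-3, 1)
Gw1 = (13, 13)
w1·Gw1 = (-3)·13 + 1·13 = -26; w1·w1 = (-3)·(-3) + 1·1 = 10
λ ≈ -26/10 = -2.60000

λ ≈ -2.60000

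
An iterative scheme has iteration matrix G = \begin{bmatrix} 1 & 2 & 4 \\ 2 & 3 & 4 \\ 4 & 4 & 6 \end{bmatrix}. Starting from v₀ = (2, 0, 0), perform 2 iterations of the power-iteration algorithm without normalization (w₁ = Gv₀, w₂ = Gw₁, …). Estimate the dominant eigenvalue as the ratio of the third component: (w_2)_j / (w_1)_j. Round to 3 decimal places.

9.000

w1 = Gv₀ = (1·2 + 2·0 + 4·0; 2·2 + 3·0 + 4·0; 4·2 + 4·0 + 6·0) = (2, 4, 8)
w2 = Gw1 = (1·2 + 2·4 + 4·8; 2·2 + 3·4 + 4·8; 4·2 + 4·4 + 6·8) = (42, 48, 72)
Ratio at component: 72 / 8 = 9.000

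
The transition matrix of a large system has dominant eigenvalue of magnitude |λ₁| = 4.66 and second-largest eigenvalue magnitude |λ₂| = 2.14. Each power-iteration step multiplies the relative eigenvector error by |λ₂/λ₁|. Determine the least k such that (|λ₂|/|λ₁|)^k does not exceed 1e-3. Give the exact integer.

|λ₂/λ₁| = 2.14/4.66 = 0.45923
Need k ≥ ln(1e-3) / ln(0.45923) = -6.9078 / -0.7782 ≈ 8.876
Smallest integer k satisfying the bound: 9

9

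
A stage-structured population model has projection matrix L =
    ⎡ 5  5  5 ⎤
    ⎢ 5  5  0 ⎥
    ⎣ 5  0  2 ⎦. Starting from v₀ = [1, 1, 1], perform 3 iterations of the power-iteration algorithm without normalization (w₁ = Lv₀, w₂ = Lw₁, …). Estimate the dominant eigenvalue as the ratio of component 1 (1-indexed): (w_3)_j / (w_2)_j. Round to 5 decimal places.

w1 = Lv₀ = (15, 10, 7)
w2 = Lw1 = (160, 125, 89)
w3 = Lw2 = (1870, 1425, 978)
Ratio at component: 1870 / 160 = 11.68750

λ ≈ 11.68750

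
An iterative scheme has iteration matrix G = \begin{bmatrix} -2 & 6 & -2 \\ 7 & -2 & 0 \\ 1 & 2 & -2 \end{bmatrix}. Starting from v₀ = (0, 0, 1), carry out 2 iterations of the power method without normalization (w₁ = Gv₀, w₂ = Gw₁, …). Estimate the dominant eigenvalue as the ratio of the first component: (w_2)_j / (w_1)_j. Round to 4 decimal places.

λ ≈ -4.0000

w1 = Gv₀ = ((-2)·0 + 6·0 + (-2)·1; 7·0 + (-2)·0 + 0·1; 1·0 + 2·0 + (-2)·1) = (-2, 0, -2)
w2 = Gw1 = ((-2)·(-2) + 6·0 + (-2)·(-2); 7·(-2) + (-2)·0 + 0·(-2); 1·(-2) + 2·0 + (-2)·(-2)) = (8, -14, 2)
Ratio at component: 8 / -2 = -4.0000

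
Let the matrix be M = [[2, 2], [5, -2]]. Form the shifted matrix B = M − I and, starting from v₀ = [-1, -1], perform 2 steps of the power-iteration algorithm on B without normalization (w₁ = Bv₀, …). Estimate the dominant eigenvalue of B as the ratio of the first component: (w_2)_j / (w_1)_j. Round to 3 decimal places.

μ ≈ 2.333

B = M − I has rows (1, 2); (5, -3)
w1 = Bv₀ = (-3, -2)
w2 = Bw1 = (-7, -9)
Ratio: -7/-3 = 2.333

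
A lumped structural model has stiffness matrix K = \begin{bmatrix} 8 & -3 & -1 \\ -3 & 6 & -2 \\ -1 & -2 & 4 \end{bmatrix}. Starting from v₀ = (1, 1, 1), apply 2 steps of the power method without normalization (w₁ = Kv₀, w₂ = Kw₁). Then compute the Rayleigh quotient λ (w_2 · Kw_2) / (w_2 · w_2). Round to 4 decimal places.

λ ≈ 9.4648

w1 = Kv₀ = (8·1 + (-3)·1 + (-1)·1; (-3)·1 + 6·1 + (-2)·1; (-1)·1 + (-2)·1 + 4·1) = (4, 1, 1)
w2 = Kw1 = (8·4 + (-3)·1 + (-1)·1; (-3)·4 + 6·1 + (-2)·1; (-1)·4 + (-2)·1 + 4·1) = (28, -8, -2)
Kw2 = (250, -128, -20)
w2·Kw2 = 28·250 + (-8)·(-128) + (-2)·(-20) = 8064; w2·w2 = 28·28 + (-8)·(-8) + (-2)·(-2) = 852
λ ≈ 8064/852 = 9.4648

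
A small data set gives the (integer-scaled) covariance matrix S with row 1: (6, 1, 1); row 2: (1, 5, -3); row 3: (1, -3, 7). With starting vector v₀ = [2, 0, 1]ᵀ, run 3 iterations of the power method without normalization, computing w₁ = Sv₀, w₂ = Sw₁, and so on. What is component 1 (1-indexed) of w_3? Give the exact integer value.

576

w1 = Sv₀ = (6·2 + 1·0 + 1·1; 1·2 + 5·0 + (-3)·1; 1·2 + (-3)·0 + 7·1) = (13, -1, 9)
w2 = Sw1 = (6·13 + 1·(-1) + 1·9; 1·13 + 5·(-1) + (-3)·9; 1·13 + (-3)·(-1) + 7·9) = (86, -19, 79)
w3 = Sw2 = (576, -246, 696)
The requested component of w3 is 576.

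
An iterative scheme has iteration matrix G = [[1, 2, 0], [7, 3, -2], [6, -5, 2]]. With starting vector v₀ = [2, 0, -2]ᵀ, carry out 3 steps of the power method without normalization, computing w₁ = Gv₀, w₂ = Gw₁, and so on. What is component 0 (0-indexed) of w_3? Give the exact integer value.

w1 = Gv₀ = (1·2 + 2·0 + 0·(-2); 7·2 + 3·0 + (-2)·(-2); 6·2 + (-5)·0 + 2·(-2)) = (2, 18, 8)
w2 = Gw1 = (1·2 + 2·18 + 0·8; 7·2 + 3·18 + (-2)·8; 6·2 + (-5)·18 + 2·8) = (38, 52, -62)
w3 = Gw2 = (142, 546, -156)
The requested component of w3 is 142.

142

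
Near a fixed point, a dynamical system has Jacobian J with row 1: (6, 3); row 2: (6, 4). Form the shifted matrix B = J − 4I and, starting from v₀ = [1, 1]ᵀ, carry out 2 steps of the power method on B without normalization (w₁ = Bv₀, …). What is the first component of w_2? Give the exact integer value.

28

B = J − 4I has rows (2, 3); (6, 0)
w1 = Bv₀ = (5, 6)
w2 = Bw1 = (28, 30)
Requested component of w2: 28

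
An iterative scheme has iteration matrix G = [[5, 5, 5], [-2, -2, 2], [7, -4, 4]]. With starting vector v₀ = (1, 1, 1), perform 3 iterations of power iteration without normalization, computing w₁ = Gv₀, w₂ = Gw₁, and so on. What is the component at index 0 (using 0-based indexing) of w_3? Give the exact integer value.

w1 = Gv₀ = (5·1 + 5·1 + 5·1; (-2)·1 + (-2)·1 + 2·1; 7·1 + (-4)·1 + 4·1) = (15, -2, 7)
w2 = Gw1 = (5·15 + 5·(-2) + 5·7; (-2)·15 + (-2)·(-2) + 2·7; 7·15 + (-4)·(-2) + 4·7) = (100, -12, 141)
w3 = Gw2 = (1145, 106, 1312)
The requested component of w3 is 1145.

1145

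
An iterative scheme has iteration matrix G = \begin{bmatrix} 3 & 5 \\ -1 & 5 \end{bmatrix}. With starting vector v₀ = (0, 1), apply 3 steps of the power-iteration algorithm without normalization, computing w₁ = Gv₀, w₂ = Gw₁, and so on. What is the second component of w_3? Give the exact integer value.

w1 = Gv₀ = (5, 5)
w2 = Gw1 = (40, 20)
w3 = Gw2 = (220, 60)
The requested component of w3 is 60.

60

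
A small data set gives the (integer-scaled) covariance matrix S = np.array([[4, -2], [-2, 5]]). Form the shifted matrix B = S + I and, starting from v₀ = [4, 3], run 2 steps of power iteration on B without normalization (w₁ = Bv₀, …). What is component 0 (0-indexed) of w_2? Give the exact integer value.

B = S + I has rows (5, -2); (-2, 6)
w1 = Bv₀ = (14, 10)
w2 = Bw1 = (50, 32)
Requested component of w2: 50

50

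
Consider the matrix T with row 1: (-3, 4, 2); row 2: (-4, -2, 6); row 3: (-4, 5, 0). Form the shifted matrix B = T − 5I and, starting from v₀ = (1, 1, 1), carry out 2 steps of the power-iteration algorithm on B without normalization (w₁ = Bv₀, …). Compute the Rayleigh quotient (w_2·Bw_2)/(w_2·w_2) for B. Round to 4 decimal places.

B = T − 5I has rows (-8, 4, 2); (-4, -7, 6); (-4, 5, -5)
w1 = Bv₀ = (-2, -5, -4)
w2 = Bw1 = (-12, 19, 3)
Bw2 = (178, -67, 128)
w2·Bw2 = -3025; w2·w2 = 514; μ ≈ -3025/514 = -5.8852

μ ≈ -5.8852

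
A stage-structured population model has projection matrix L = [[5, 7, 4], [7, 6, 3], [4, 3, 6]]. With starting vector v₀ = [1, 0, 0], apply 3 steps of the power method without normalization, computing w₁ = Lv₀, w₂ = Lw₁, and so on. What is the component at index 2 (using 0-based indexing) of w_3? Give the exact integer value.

1017

w1 = Lv₀ = (5·1 + 7·0 + 4·0; 7·1 + 6·0 + 3·0; 4·1 + 3·0 + 6·0) = (5, 7, 4)
w2 = Lw1 = (5·5 + 7·7 + 4·4; 7·5 + 6·7 + 3·4; 4·5 + 3·7 + 6·4) = (90, 89, 65)
w3 = Lw2 = (1333, 1359, 1017)
The requested component of w3 is 1017.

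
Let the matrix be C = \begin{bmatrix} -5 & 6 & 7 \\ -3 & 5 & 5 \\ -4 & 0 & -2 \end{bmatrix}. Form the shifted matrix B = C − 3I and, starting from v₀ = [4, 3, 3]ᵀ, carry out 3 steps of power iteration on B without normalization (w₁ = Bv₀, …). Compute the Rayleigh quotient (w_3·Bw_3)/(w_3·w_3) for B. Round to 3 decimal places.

B = C − 3I has rows (-8, 6, 7); (-3, 2, 5); (-4, 0, -5)
w1 = Bv₀ = (7, 9, -31)
w2 = Bw1 = (-219, -158, 127)
w3 = Bw2 = (1693, 976, 241)
Bw3 = (-6001, -1922, -7977)
w3·Bw3 = -13958022; w3·w3 = 3876906; μ ≈ -13958022/3876906 = -3.600

μ ≈ -3.600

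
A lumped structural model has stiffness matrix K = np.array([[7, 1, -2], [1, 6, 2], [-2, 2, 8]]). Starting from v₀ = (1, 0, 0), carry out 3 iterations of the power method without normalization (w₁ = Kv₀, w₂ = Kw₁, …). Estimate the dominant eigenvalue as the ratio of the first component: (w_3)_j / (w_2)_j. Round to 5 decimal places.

λ ≈ 8.20370

w1 = Kv₀ = (7, 1, -2)
w2 = Kw1 = (54, 9, -28)
w3 = Kw2 = (443, 52, -314)
Ratio at component: 443 / 54 = 8.20370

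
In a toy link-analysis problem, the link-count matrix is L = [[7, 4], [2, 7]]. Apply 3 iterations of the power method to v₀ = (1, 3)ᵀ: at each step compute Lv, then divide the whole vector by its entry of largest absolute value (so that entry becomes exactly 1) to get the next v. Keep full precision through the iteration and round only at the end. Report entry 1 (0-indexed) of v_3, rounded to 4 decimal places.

0.7773

Lv0 = (19.00000, 23.00000); divide by 23.00000 → v1 = (0.82609, 1.00000)
Lv1 = (9.78261, 8.65217); divide by 9.78261 → v2 = (1.00000, 0.88444)
Lv2 = (10.53778, 8.19111); divide by 10.53778 → v3 = (1.00000, 0.77731)
Requested entry of v3: 1843/2371 = 0.7773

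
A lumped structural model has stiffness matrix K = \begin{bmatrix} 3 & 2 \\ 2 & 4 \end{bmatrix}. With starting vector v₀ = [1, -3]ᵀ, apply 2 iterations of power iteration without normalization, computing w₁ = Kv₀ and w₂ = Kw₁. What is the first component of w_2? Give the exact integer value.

-29

w1 = Kv₀ = (-3, -10)
w2 = Kw1 = (-29, -46)
The requested component of w2 is -29.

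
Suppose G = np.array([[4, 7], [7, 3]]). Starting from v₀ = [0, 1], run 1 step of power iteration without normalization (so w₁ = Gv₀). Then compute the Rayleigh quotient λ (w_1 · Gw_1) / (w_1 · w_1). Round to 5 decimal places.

λ ≈ 8.91379

w1 = Gv₀ = (7, 3)
Gw1 = (49, 58)
w1·Gw1 = 7·49 + 3·58 = 517; w1·w1 = 7·7 + 3·3 = 58
λ ≈ 517/58 = 8.91379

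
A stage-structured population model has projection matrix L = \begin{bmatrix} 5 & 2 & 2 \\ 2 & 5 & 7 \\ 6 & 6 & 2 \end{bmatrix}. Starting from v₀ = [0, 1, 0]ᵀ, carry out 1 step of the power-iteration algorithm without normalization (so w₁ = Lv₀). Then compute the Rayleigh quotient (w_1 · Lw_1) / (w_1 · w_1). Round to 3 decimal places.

w1 = Lv₀ = (5·0 + 2·1 + 2·0; 2·0 + 5·1 + 7·0; 6·0 + 6·1 + 2·0) = (2, 5, 6)
Lw1 = (32, 71, 54)
w1·Lw1 = 2·32 + 5·71 + 6·54 = 743; w1·w1 = 2·2 + 5·5 + 6·6 = 65
λ ≈ 743/65 = 11.431

11.431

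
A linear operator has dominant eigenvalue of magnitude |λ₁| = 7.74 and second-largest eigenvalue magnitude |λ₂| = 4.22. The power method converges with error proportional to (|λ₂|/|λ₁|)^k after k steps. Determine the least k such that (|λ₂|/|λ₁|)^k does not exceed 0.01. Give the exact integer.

|λ₂/λ₁| = 4.22/7.74 = 0.54522
Need k ≥ ln(0.01) / ln(0.54522) = -4.6052 / -0.6066 ≈ 7.592
Smallest integer k satisfying the bound: 8

8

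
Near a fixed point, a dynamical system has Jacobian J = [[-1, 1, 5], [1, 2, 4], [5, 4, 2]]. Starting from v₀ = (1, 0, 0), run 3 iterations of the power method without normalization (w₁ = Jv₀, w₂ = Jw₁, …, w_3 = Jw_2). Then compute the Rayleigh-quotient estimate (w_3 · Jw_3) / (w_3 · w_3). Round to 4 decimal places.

λ ≈ 6.2951

w1 = Jv₀ = ((-1)·1 + 1·0 + 5·0; 1·1 + 2·0 + 4·0; 5·1 + 4·0 + 2·0) = (-1, 1, 5)
w2 = Jw1 = ((-1)·(-1) + 1·1 + 5·5; 1·(-1) + 2·1 + 4·5; 5·(-1) + 4·1 + 2·5) = (27, 21, 9)
w3 = Jw2 = (39, 105, 237)
Jw3 = (1251, 1197, 1089)
w3·Jw3 = 39·1251 + 105·1197 + 237·1089 = 432567; w3·w3 = 39·39 + 105·105 + 237·237 = 68715
λ ≈ 432567/68715 = 6.2951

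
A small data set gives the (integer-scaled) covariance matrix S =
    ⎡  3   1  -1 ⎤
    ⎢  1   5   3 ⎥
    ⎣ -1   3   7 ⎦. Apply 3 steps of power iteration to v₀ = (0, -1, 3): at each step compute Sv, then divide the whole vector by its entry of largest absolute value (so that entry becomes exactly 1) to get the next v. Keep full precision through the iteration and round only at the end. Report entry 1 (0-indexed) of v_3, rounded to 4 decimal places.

Sv0 = (-4.00000, 4.00000, 18.00000); divide by 18.00000 → v1 = (-0.22222, 0.22222, 1.00000)
Sv1 = (-1.44444, 3.88889, 7.88889); divide by 7.88889 → v2 = (-0.18310, 0.49296, 1.00000)
Sv2 = (-1.05634, 5.28169, 8.66197); divide by 8.66197 → v3 = (-0.12195, 0.60976, 1.00000)
Requested entry of v3: 750/1230 = 0.6098

0.6098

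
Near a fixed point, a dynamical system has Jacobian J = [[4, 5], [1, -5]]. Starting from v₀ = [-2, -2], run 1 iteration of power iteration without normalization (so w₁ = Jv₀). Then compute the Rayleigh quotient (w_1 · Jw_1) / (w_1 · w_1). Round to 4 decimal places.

λ ≈ 0.2887

w1 = Jv₀ = (-18, 8)
Jw1 = (-32, -58)
w1·Jw1 = (-18)·(-32) + 8·(-58) = 112; w1·w1 = (-18)·(-18) + 8·8 = 388
λ ≈ 112/388 = 0.2887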